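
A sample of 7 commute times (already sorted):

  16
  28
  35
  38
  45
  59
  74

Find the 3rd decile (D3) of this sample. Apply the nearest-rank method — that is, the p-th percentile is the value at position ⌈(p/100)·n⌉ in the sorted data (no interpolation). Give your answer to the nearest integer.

35

n = 7.
Position = ⌈30/100 · 7⌉ = ⌈2.1⌉ = 3.
The value at rank 3 is 35.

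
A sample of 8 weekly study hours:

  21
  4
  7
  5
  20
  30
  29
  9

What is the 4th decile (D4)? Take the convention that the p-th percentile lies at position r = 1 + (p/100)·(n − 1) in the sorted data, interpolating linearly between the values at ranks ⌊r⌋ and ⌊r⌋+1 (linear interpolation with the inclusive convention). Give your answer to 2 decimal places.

Sorted: 4, 5, 7, 9, 20, 21, 29, 30.
n = 8.
r = 1 + (40/100)·(8 − 1) = 1 + 2.8 = 3.8.
Rank 3 is 7 and rank 4 is 9.
Interpolate: 7 + 0.8·(9 − 7) = 7 + 0.8·2 = 8.6.

8.60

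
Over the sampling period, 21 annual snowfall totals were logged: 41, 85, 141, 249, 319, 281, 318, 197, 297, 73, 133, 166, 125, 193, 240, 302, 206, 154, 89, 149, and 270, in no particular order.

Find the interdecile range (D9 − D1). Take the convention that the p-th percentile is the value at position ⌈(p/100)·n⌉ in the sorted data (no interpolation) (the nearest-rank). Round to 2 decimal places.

Sorted: 41, 73, 85, 89, 125, 133, 141, 149, 154, 166, 193, 197, 206, 240, 249, 270, 281, 297, 302, 318, 319.
n = 21.
P10: rank ⌈10/100·21⌉ = 3 → 85.
P90: rank ⌈90/100·21⌉ = 19 → 302.
Difference: 302 − 85 = 217.

217.00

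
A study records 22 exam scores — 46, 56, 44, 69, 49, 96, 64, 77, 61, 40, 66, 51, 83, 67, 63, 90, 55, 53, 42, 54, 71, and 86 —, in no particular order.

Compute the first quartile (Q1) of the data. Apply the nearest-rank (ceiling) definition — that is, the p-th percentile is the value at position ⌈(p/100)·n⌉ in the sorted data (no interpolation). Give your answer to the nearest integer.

Sorted: 40, 42, 44, 46, 49, 51, 53, 54, 55, 56, 61, 63, 64, 66, 67, 69, 71, 77, 83, 86, 90, 96.
n = 22.
Position = ⌈25/100 · 22⌉ = ⌈5.5⌉ = 6.
The value at rank 6 is 51.

51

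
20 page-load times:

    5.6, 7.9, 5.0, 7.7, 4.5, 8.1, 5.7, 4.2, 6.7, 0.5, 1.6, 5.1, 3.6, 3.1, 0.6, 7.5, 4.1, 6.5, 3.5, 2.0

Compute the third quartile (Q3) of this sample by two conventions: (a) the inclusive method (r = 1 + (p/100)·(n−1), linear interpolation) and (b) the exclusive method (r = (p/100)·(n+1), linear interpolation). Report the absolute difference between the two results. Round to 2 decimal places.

0.10

Sorted: 0.5, 0.6, 1.6, 2.0, 3.1, 3.5, 3.6, 4.1, 4.2, 4.5, 5.0, 5.1, 5.6, 5.7, 6.5, 6.7, 7.5, 7.7, 7.9, 8.1.
n = 20.
(a) r = 15.25; between ranks 15 (6.5) and 16 (6.7): 6.55.
(b) r = 15.75; between ranks 15 (6.5) and 16 (6.7): 6.65.
|6.55 − 6.65| = 0.1.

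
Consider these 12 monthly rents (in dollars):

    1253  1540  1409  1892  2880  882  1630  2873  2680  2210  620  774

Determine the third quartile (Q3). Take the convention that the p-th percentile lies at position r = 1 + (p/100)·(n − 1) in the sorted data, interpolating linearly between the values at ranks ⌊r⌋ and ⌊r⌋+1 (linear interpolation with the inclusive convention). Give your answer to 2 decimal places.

2327.50

Sorted: 620, 774, 882, 1253, 1409, 1540, 1630, 1892, 2210, 2680, 2873, 2880.
n = 12.
r = 1 + (75/100)·(12 − 1) = 1 + 8.25 = 9.25.
Rank 9 is 2210 and rank 10 is 2680.
Interpolate: 2210 + 0.25·(2680 − 2210) = 2210 + 0.25·470 = 2327.5.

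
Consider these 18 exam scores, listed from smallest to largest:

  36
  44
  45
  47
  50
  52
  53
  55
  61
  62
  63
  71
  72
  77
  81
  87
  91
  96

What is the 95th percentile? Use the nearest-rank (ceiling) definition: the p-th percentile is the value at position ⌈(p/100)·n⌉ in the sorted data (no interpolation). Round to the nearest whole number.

n = 18.
Position = ⌈95/100 · 18⌉ = ⌈17.1⌉ = 18.
The value at rank 18 is 96.

96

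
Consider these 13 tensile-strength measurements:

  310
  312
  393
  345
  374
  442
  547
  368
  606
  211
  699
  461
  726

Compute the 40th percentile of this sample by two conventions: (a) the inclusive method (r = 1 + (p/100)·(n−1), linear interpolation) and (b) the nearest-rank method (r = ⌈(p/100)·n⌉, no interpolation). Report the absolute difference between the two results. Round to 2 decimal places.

1.20

Sorted: 211, 310, 312, 345, 368, 374, 393, 442, 461, 547, 606, 699, 726.
n = 13.
(a) r = 5.8; between ranks 5 (368) and 6 (374): 372.8.
(b) the nearest-rank method: rank 6 → 374.
|372.8 − 374| = 1.2.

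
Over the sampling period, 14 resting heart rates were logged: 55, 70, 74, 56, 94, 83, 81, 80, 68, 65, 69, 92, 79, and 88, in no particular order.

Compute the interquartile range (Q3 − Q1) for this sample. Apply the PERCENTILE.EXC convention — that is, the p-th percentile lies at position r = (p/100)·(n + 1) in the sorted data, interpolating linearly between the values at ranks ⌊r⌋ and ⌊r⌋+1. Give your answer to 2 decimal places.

Sorted: 55, 56, 65, 68, 69, 70, 74, 79, 80, 81, 83, 88, 92, 94.
n = 14.
P25: r = 3.75; ranks 3–4 are 65, 68; interpolating gives 67.25.
P75: r = 11.25; ranks 11–12 are 83, 88; interpolating gives 84.25.
Difference: 84.25 − 67.25 = 17.

17.00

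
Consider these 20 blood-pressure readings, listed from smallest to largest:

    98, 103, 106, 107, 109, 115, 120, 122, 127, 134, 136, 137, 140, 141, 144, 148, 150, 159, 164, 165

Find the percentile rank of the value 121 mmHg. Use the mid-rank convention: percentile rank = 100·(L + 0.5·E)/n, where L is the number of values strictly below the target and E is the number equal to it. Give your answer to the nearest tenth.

35.0

Count below 121: L = 7; count equal: E = 0; n = 20.
Percentile rank = 100·(7 + 0.5·0)/20 = 100·7/20 = 35.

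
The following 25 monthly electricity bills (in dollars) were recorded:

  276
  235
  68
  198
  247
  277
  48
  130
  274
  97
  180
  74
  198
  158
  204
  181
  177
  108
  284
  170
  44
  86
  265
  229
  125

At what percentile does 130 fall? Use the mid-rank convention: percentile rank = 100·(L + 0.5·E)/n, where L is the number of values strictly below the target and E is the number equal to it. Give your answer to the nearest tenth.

34.0

Sorted: 44, 48, 68, 74, 86, 97, 108, 125, 130, 158, 170, 177, 180, 181, 198, 198, 204, 229, 235, 247, 265, 274, 276, 277, 284.
Count below 130: L = 8; count equal: E = 1; n = 25.
Percentile rank = 100·(8 + 0.5·1)/25 = 100·8.5/25 = 34.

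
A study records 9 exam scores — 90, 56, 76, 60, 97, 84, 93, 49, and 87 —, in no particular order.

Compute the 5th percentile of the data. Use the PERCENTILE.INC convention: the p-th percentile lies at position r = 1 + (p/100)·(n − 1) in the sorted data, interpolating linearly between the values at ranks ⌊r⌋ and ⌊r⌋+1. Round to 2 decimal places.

Sorted: 49, 56, 60, 76, 84, 87, 90, 93, 97.
n = 9.
r = 1 + (5/100)·(9 − 1) = 1 + 0.4 = 1.4.
Rank 1 is 49 and rank 2 is 56.
Interpolate: 49 + 0.4·(56 − 49) = 49 + 0.4·7 = 51.8.

51.80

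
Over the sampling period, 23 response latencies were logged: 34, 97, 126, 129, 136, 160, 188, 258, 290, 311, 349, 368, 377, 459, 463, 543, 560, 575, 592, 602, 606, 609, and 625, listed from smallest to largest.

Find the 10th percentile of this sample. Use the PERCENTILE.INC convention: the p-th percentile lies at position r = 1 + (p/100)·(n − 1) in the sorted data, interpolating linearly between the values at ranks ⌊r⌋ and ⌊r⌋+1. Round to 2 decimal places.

n = 23.
r = 1 + (10/100)·(23 − 1) = 1 + 2.2 = 3.2.
Rank 3 is 126 and rank 4 is 129.
Interpolate: 126 + 0.2·(129 − 126) = 126 + 0.2·3 = 126.6.

126.60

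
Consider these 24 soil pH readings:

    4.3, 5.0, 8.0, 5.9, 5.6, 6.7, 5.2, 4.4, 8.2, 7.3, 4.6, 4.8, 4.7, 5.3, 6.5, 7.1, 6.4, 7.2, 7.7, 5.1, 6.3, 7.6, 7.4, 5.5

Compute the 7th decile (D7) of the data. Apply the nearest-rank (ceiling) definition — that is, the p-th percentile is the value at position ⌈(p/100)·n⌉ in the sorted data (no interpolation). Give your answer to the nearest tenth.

7.1

Sorted: 4.3, 4.4, 4.6, 4.7, 4.8, 5.0, 5.1, 5.2, 5.3, 5.5, 5.6, 5.9, 6.3, 6.4, 6.5, 6.7, 7.1, 7.2, 7.3, 7.4, 7.6, 7.7, 8.0, 8.2.
n = 24.
Position = ⌈70/100 · 24⌉ = ⌈16.8⌉ = 17.
The value at rank 17 is 7.1.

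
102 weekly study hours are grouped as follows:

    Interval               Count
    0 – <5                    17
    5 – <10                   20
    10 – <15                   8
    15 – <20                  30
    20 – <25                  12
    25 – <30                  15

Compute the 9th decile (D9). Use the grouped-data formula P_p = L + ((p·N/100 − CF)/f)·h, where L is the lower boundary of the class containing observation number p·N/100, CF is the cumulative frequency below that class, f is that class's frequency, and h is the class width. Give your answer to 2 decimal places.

N = 102; target position k = 90/100 · 102 = 91.8.
Cumulative frequencies: 17, 37, 45, 75, 87, 102.
Observation 91.8 falls in the class 25 – <30.
L = 25, CF = 87, f = 15, h = 5.
P90 = 25 + ((91.8 − 87)/15)·5 = 25 + 1.6 = 26.6.

26.60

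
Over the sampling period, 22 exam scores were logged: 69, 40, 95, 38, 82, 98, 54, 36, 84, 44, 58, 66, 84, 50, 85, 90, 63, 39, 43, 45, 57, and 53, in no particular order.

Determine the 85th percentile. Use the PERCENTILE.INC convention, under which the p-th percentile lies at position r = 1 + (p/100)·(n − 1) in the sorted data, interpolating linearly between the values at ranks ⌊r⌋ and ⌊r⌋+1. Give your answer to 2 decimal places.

84.85

Sorted: 36, 38, 39, 40, 43, 44, 45, 50, 53, 54, 57, 58, 63, 66, 69, 82, 84, 84, 85, 90, 95, 98.
n = 22.
r = 1 + (85/100)·(22 − 1) = 1 + 17.85 = 18.85.
Rank 18 is 84 and rank 19 is 85.
Interpolate: 84 + 0.85·(85 − 84) = 84 + 0.85·1 = 84.85.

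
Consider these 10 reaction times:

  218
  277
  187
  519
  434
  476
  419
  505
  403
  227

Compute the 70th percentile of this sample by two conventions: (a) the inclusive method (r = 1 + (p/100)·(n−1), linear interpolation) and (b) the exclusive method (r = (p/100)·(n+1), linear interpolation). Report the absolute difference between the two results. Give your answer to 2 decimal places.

Sorted: 187, 218, 227, 277, 403, 419, 434, 476, 505, 519.
n = 10.
(a) r = 7.3; between ranks 7 (434) and 8 (476): 446.6.
(b) r = 7.7; between ranks 7 (434) and 8 (476): 463.4.
|446.6 − 463.4| = 16.8.

16.80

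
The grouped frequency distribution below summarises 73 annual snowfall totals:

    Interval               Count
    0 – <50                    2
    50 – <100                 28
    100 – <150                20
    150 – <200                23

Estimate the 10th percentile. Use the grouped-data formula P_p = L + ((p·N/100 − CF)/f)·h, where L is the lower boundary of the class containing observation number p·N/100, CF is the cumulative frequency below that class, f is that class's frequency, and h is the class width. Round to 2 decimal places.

N = 73; target position k = 10/100 · 73 = 7.3.
Cumulative frequencies: 2, 30, 50, 73.
Observation 7.3 falls in the class 50 – <100.
L = 50, CF = 2, f = 28, h = 50.
P10 = 50 + ((7.3 − 2)/28)·50 = 50 + 9.46429 = 59.4643.

59.46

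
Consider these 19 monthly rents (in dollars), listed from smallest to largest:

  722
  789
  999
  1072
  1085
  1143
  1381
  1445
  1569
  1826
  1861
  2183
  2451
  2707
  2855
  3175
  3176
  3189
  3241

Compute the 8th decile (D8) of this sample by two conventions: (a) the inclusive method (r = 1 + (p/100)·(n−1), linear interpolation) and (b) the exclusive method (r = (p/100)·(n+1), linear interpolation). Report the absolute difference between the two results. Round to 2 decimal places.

192.00

n = 19.
(a) r = 15.4; between ranks 15 (2855) and 16 (3175): 2983.
(b) r = 16 → value at rank 16 = 3175.
|2983 − 3175| = 192.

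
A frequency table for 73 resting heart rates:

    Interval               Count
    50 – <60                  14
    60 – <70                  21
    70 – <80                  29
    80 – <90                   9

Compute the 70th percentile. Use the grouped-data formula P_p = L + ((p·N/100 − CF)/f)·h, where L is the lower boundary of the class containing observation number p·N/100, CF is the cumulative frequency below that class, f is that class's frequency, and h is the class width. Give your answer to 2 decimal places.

75.55

N = 73; target position k = 70/100 · 73 = 51.1.
Cumulative frequencies: 14, 35, 64, 73.
Observation 51.1 falls in the class 70 – <80.
L = 70, CF = 35, f = 29, h = 10.
P70 = 70 + ((51.1 − 35)/29)·10 = 70 + 5.55172 = 75.5517.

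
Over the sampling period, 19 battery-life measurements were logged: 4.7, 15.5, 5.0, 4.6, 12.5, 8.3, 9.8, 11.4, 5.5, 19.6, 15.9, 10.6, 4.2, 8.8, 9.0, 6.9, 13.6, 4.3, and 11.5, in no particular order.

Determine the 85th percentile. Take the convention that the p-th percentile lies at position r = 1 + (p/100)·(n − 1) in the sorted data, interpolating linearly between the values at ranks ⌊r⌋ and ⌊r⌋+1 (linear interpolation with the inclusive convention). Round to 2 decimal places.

Sorted: 4.2, 4.3, 4.6, 4.7, 5.0, 5.5, 6.9, 8.3, 8.8, 9.0, 9.8, 10.6, 11.4, 11.5, 12.5, 13.6, 15.5, 15.9, 19.6.
n = 19.
r = 1 + (85/100)·(19 − 1) = 1 + 15.3 = 16.3.
Rank 16 is 13.6 and rank 17 is 15.5.
Interpolate: 13.6 + 0.3·(15.5 − 13.6) = 13.6 + 0.3·1.9 = 14.17.

14.17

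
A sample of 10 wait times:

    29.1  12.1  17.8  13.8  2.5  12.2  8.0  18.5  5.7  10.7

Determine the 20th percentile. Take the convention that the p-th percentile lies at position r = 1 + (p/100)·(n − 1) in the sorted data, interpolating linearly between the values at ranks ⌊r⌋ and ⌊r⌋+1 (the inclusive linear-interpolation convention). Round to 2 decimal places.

7.54

Sorted: 2.5, 5.7, 8.0, 10.7, 12.1, 12.2, 13.8, 17.8, 18.5, 29.1.
n = 10.
r = 1 + (20/100)·(10 − 1) = 1 + 1.8 = 2.8.
Rank 2 is 5.7 and rank 3 is 8.0.
Interpolate: 5.7 + 0.8·(8.0 − 5.7) = 5.7 + 0.8·2.3 = 7.54.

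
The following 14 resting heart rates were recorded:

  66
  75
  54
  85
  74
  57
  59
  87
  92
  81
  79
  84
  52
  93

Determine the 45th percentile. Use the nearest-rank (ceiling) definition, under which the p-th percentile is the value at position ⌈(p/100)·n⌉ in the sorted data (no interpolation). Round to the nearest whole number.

Sorted: 52, 54, 57, 59, 66, 74, 75, 79, 81, 84, 85, 87, 92, 93.
n = 14.
Position = ⌈45/100 · 14⌉ = ⌈6.3⌉ = 7.
The value at rank 7 is 75.

75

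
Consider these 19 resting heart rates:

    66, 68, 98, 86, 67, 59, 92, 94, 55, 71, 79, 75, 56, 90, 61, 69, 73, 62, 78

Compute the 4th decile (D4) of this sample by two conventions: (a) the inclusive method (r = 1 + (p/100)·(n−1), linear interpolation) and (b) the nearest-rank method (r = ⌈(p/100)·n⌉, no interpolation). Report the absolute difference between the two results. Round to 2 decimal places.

0.20

Sorted: 55, 56, 59, 61, 62, 66, 67, 68, 69, 71, 73, 75, 78, 79, 86, 90, 92, 94, 98.
n = 19.
(a) r = 8.2; between ranks 8 (68) and 9 (69): 68.2.
(b) the nearest-rank method: rank 8 → 68.
|68.2 − 68| = 0.2.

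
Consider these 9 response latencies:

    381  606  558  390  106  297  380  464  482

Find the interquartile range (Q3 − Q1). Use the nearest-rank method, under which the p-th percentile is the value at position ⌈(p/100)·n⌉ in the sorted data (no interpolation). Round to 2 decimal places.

102.00

Sorted: 106, 297, 380, 381, 390, 464, 482, 558, 606.
n = 9.
P25: rank ⌈25/100·9⌉ = 3 → 380.
P75: rank ⌈75/100·9⌉ = 7 → 482.
Difference: 482 − 380 = 102.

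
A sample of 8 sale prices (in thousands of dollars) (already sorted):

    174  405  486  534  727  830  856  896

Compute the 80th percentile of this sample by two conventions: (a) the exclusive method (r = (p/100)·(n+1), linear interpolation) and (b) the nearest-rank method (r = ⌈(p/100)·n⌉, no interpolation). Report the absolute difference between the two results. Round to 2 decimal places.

n = 8.
(a) r = 7.2; between ranks 7 (856) and 8 (896): 864.
(b) the nearest-rank method: rank 7 → 856.
|864 − 856| = 8.

8.00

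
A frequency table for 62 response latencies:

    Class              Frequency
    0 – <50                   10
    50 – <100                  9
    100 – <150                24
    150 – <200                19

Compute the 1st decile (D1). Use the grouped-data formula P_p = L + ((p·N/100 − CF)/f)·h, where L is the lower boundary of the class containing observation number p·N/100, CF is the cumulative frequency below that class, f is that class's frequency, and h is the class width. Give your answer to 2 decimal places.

31.00

N = 62; target position k = 10/100 · 62 = 6.2.
Cumulative frequencies: 10, 19, 43, 62.
Observation 6.2 falls in the class 0 – <50.
L = 0, CF = 0, f = 10, h = 50.
P10 = 0 + ((6.2 − 0)/10)·50 = 0 + 31 = 31.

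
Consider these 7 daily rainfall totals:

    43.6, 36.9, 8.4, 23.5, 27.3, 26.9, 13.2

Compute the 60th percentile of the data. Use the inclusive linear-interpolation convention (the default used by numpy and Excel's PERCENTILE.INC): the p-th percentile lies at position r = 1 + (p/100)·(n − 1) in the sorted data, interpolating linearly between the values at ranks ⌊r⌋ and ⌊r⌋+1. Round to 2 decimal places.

27.14

Sorted: 8.4, 13.2, 23.5, 26.9, 27.3, 36.9, 43.6.
n = 7.
r = 1 + (60/100)·(7 − 1) = 1 + 3.6 = 4.6.
Rank 4 is 26.9 and rank 5 is 27.3.
Interpolate: 26.9 + 0.6·(27.3 − 26.9) = 26.9 + 0.6·0.4 = 27.14.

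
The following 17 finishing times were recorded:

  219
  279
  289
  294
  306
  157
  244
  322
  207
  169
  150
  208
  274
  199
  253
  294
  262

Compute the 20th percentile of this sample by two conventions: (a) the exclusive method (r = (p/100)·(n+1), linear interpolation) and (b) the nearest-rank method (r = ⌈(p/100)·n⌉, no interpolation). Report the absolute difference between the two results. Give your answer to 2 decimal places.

Sorted: 150, 157, 169, 199, 207, 208, 219, 244, 253, 262, 274, 279, 289, 294, 294, 306, 322.
n = 17.
(a) r = 3.6; between ranks 3 (169) and 4 (199): 187.
(b) the nearest-rank method: rank 4 → 199.
|187 − 199| = 12.

12.00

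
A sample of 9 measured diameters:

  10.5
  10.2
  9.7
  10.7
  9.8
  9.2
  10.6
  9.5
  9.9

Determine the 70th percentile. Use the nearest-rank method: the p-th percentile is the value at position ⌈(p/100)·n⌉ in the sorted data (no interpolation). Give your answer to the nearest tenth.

10.5

Sorted: 9.2, 9.5, 9.7, 9.8, 9.9, 10.2, 10.5, 10.6, 10.7.
n = 9.
Position = ⌈70/100 · 9⌉ = ⌈6.3⌉ = 7.
The value at rank 7 is 10.5.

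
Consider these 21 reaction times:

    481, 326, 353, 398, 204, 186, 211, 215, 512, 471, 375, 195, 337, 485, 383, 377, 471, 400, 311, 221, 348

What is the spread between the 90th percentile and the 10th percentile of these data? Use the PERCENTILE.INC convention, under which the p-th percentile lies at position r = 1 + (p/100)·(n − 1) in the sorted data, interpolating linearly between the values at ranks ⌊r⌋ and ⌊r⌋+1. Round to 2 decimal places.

277.00

Sorted: 186, 195, 204, 211, 215, 221, 311, 326, 337, 348, 353, 375, 377, 383, 398, 400, 471, 471, 481, 485, 512.
n = 21.
P10: r = 3 (integer) → 204.
P90: r = 19 (integer) → 481.
Difference: 481 − 204 = 277.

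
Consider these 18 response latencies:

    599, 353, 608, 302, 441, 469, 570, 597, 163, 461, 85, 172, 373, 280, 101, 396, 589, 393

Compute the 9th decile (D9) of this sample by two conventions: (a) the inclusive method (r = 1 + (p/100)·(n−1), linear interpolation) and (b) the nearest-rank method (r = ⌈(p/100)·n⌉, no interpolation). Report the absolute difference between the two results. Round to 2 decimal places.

1.40

Sorted: 85, 101, 163, 172, 280, 302, 353, 373, 393, 396, 441, 461, 469, 570, 589, 597, 599, 608.
n = 18.
(a) r = 16.3; between ranks 16 (597) and 17 (599): 597.6.
(b) the nearest-rank method: rank 17 → 599.
|597.6 − 599| = 1.4.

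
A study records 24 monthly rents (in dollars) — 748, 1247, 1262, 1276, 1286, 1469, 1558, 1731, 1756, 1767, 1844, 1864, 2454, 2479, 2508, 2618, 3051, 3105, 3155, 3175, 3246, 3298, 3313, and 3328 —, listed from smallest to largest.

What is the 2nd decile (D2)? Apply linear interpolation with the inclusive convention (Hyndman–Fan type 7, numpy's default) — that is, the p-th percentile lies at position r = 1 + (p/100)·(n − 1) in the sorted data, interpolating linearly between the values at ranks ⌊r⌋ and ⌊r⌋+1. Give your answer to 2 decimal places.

n = 24.
r = 1 + (20/100)·(24 − 1) = 1 + 4.6 = 5.6.
Rank 5 is 1286 and rank 6 is 1469.
Interpolate: 1286 + 0.6·(1469 − 1286) = 1286 + 0.6·183 = 1395.8.

1395.80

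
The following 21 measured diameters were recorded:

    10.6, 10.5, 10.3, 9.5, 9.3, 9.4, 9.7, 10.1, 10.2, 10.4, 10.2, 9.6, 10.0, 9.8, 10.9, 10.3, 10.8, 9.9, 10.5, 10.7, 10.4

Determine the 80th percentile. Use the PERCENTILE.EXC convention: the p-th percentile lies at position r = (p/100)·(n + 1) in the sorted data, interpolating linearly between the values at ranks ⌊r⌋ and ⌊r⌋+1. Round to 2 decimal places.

Sorted: 9.3, 9.4, 9.5, 9.6, 9.7, 9.8, 9.9, 10.0, 10.1, 10.2, 10.2, 10.3, 10.3, 10.4, 10.4, 10.5, 10.5, 10.6, 10.7, 10.8, 10.9.
n = 21.
r = (80/100)·(21 + 1) = 17.6.
Rank 17 is 10.5 and rank 18 is 10.6.
Interpolate: 10.5 + 0.6·(10.6 − 10.5) = 10.5 + 0.6·0.1 = 10.56.

10.56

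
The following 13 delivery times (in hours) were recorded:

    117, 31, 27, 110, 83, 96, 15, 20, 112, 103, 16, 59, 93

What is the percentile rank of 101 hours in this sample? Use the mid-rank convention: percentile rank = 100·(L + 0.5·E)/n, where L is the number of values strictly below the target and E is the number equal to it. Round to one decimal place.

Sorted: 15, 16, 20, 27, 31, 59, 83, 93, 96, 103, 110, 112, 117.
Count below 101: L = 9; count equal: E = 0; n = 13.
Percentile rank = 100·(9 + 0.5·0)/13 = 100·9/13 = 69.23.

69.2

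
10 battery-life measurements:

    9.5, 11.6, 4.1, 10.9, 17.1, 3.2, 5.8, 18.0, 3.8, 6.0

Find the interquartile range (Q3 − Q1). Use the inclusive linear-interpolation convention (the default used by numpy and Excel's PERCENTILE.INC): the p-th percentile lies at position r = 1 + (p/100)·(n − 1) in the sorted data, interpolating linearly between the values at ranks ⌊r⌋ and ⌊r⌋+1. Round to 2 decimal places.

6.90

Sorted: 3.2, 3.8, 4.1, 5.8, 6.0, 9.5, 10.9, 11.6, 17.1, 18.0.
n = 10.
P25: r = 3.25; ranks 3–4 are 4.1, 5.8; interpolating gives 4.525.
P75: r = 7.75; ranks 7–8 are 10.9, 11.6; interpolating gives 11.425.
Difference: 11.425 − 4.525 = 6.9.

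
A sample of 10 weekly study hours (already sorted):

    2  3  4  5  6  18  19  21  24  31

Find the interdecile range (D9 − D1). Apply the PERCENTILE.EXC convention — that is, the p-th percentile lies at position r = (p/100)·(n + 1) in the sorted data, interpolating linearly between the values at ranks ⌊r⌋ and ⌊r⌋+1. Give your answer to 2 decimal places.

28.20

n = 10.
P10: r = 1.1; ranks 1–2 are 2, 3; interpolating gives 2.1.
P90: r = 9.9; ranks 9–10 are 24, 31; interpolating gives 30.3.
Difference: 30.3 − 2.1 = 28.2.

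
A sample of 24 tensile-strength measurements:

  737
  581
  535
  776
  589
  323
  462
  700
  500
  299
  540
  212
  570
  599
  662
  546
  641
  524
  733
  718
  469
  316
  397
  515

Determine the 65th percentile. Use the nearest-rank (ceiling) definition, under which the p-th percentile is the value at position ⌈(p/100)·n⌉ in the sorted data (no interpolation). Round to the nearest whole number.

Sorted: 212, 299, 316, 323, 397, 462, 469, 500, 515, 524, 535, 540, 546, 570, 581, 589, 599, 641, 662, 700, 718, 733, 737, 776.
n = 24.
Position = ⌈65/100 · 24⌉ = ⌈15.6⌉ = 16.
The value at rank 16 is 589.

589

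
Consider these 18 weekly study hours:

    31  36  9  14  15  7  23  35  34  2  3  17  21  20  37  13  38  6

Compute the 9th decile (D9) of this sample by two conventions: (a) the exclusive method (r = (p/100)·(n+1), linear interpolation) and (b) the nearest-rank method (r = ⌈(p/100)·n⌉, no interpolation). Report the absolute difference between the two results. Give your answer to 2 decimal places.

Sorted: 2, 3, 6, 7, 9, 13, 14, 15, 17, 20, 21, 23, 31, 34, 35, 36, 37, 38.
n = 18.
(a) r = 17.1; between ranks 17 (37) and 18 (38): 37.1.
(b) the nearest-rank method: rank 17 → 37.
|37.1 − 37| = 0.1.

0.10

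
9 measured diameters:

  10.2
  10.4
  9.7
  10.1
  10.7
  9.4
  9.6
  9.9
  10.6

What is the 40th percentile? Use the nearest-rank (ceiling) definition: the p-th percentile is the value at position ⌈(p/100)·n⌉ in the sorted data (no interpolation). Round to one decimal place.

Sorted: 9.4, 9.6, 9.7, 9.9, 10.1, 10.2, 10.4, 10.6, 10.7.
n = 9.
Position = ⌈40/100 · 9⌉ = ⌈3.6⌉ = 4.
The value at rank 4 is 9.9.

9.9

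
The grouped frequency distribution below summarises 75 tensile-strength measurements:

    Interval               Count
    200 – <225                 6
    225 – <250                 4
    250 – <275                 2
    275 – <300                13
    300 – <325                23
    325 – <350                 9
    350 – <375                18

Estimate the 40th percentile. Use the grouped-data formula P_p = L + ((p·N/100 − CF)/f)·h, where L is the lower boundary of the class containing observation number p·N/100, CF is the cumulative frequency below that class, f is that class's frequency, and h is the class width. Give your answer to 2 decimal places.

N = 75; target position k = 40/100 · 75 = 30.
Cumulative frequencies: 6, 10, 12, 25, 48, 57, 75.
Observation 30 falls in the class 300 – <325.
L = 300, CF = 25, f = 23, h = 25.
P40 = 300 + ((30 − 25)/23)·25 = 300 + 5.43478 = 305.435.

305.43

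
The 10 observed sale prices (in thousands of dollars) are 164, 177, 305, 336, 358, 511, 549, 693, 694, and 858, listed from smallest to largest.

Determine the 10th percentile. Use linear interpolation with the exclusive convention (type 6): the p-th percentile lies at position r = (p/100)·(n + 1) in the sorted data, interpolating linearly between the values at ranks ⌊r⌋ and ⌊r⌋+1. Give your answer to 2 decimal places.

n = 10.
r = (10/100)·(10 + 1) = 1.1.
Rank 1 is 164 and rank 2 is 177.
Interpolate: 164 + 0.1·(177 − 164) = 164 + 0.1·13 = 165.3.

165.30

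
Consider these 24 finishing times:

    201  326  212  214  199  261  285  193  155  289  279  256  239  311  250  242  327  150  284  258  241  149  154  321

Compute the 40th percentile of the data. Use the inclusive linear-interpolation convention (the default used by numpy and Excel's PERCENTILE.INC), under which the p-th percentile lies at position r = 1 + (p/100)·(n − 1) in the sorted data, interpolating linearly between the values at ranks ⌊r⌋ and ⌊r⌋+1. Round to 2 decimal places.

Sorted: 149, 150, 154, 155, 193, 199, 201, 212, 214, 239, 241, 242, 250, 256, 258, 261, 279, 284, 285, 289, 311, 321, 326, 327.
n = 24.
r = 1 + (40/100)·(24 − 1) = 1 + 9.2 = 10.2.
Rank 10 is 239 and rank 11 is 241.
Interpolate: 239 + 0.2·(241 − 239) = 239 + 0.2·2 = 239.4.

239.40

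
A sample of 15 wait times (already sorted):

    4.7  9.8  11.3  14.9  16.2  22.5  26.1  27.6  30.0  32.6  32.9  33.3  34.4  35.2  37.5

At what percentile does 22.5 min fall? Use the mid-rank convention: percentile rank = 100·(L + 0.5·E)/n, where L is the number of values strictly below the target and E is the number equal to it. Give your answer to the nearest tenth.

36.7

Count below 22.5: L = 5; count equal: E = 1; n = 15.
Percentile rank = 100·(5 + 0.5·1)/15 = 100·5.5/15 = 36.67.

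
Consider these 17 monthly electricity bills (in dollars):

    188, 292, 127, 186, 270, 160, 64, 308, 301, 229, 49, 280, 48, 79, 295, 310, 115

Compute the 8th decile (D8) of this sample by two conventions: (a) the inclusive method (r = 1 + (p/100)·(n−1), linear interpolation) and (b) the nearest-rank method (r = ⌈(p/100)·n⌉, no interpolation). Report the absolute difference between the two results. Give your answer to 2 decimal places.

Sorted: 48, 49, 64, 79, 115, 127, 160, 186, 188, 229, 270, 280, 292, 295, 301, 308, 310.
n = 17.
(a) r = 13.8; between ranks 13 (292) and 14 (295): 294.4.
(b) the nearest-rank method: rank 14 → 295.
|294.4 − 295| = 0.6.

0.60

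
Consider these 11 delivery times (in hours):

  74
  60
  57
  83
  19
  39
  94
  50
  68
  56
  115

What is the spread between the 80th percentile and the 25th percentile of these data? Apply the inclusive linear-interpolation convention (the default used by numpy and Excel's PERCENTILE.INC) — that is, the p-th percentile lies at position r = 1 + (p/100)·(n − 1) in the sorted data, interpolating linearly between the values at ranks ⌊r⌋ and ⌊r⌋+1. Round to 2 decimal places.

Sorted: 19, 39, 50, 56, 57, 60, 68, 74, 83, 94, 115.
n = 11.
P25: r = 3.5; ranks 3–4 are 50, 56; interpolating gives 53.
P80: r = 9 (integer) → 83.
Difference: 83 − 53 = 30.

30.00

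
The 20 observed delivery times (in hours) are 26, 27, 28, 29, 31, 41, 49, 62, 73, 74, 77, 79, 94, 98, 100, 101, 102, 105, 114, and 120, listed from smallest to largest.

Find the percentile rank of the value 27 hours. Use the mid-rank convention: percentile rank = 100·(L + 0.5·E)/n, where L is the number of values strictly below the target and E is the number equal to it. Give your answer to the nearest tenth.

7.5

Count below 27: L = 1; count equal: E = 1; n = 20.
Percentile rank = 100·(1 + 0.5·1)/20 = 100·1.5/20 = 7.5.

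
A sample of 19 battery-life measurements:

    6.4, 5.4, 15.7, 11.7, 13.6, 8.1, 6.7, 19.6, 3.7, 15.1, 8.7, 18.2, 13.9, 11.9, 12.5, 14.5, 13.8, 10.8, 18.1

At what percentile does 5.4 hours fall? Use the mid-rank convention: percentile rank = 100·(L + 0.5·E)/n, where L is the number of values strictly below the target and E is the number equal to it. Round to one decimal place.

Sorted: 3.7, 5.4, 6.4, 6.7, 8.1, 8.7, 10.8, 11.7, 11.9, 12.5, 13.6, 13.8, 13.9, 14.5, 15.1, 15.7, 18.1, 18.2, 19.6.
Count below 5.4: L = 1; count equal: E = 1; n = 19.
Percentile rank = 100·(1 + 0.5·1)/19 = 100·1.5/19 = 7.895.

7.9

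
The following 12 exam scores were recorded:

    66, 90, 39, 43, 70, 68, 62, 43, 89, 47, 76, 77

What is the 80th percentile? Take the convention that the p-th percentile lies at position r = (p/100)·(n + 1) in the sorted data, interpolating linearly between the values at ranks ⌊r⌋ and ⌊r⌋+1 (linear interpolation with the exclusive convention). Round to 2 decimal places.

Sorted: 39, 43, 43, 47, 62, 66, 68, 70, 76, 77, 89, 90.
n = 12.
r = (80/100)·(12 + 1) = 10.4.
Rank 10 is 77 and rank 11 is 89.
Interpolate: 77 + 0.4·(89 − 77) = 77 + 0.4·12 = 81.8.

81.80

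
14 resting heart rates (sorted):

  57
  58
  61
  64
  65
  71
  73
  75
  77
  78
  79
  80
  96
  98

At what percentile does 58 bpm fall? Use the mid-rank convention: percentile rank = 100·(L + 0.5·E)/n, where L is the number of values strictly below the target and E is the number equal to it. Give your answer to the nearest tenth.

Count below 58: L = 1; count equal: E = 1; n = 14.
Percentile rank = 100·(1 + 0.5·1)/14 = 100·1.5/14 = 10.71.

10.7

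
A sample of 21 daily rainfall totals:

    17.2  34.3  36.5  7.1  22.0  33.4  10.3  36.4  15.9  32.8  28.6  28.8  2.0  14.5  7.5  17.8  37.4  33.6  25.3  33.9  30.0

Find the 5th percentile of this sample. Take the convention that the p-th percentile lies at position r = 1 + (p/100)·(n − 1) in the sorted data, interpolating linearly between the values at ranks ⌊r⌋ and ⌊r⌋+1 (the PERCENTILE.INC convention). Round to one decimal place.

7.1

Sorted: 2.0, 7.1, 7.5, 10.3, 14.5, 15.9, 17.2, 17.8, 22.0, 25.3, 28.6, 28.8, 30.0, 32.8, 33.4, 33.6, 33.9, 34.3, 36.4, 36.5, 37.4.
n = 21.
r = 1 + (5/100)·(21 − 1) = 1 + 1 = 2.
r is an integer, so P5 is the value at rank 2: 7.1.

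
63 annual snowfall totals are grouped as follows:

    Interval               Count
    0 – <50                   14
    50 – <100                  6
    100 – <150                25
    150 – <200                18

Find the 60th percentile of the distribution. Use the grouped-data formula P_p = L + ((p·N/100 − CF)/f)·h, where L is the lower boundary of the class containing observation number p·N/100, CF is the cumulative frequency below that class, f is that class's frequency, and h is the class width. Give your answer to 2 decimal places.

N = 63; target position k = 60/100 · 63 = 37.8.
Cumulative frequencies: 14, 20, 45, 63.
Observation 37.8 falls in the class 100 – <150.
L = 100, CF = 20, f = 25, h = 50.
P60 = 100 + ((37.8 − 20)/25)·50 = 100 + 35.6 = 135.6.

135.60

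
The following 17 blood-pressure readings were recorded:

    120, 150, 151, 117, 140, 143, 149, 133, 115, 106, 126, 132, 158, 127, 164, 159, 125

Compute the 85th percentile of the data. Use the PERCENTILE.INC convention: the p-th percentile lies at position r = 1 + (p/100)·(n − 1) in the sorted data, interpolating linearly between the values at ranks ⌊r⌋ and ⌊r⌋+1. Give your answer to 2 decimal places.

Sorted: 106, 115, 117, 120, 125, 126, 127, 132, 133, 140, 143, 149, 150, 151, 158, 159, 164.
n = 17.
r = 1 + (85/100)·(17 − 1) = 1 + 13.6 = 14.6.
Rank 14 is 151 and rank 15 is 158.
Interpolate: 151 + 0.6·(158 − 151) = 151 + 0.6·7 = 155.2.

155.20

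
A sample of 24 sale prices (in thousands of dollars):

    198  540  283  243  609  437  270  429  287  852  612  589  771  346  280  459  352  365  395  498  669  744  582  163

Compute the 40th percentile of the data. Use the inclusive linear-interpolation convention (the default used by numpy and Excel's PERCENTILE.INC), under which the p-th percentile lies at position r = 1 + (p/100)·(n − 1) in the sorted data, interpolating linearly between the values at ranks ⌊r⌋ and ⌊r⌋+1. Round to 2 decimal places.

371.00

Sorted: 163, 198, 243, 270, 280, 283, 287, 346, 352, 365, 395, 429, 437, 459, 498, 540, 582, 589, 609, 612, 669, 744, 771, 852.
n = 24.
r = 1 + (40/100)·(24 − 1) = 1 + 9.2 = 10.2.
Rank 10 is 365 and rank 11 is 395.
Interpolate: 365 + 0.2·(395 − 365) = 365 + 0.2·30 = 371.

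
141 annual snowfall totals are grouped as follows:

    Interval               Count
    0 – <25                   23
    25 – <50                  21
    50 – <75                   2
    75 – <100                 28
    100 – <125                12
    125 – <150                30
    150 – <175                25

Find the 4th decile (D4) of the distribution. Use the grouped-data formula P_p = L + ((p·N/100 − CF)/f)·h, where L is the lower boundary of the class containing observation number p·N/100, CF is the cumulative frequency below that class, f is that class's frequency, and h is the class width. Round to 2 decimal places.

N = 141; target position k = 40/100 · 141 = 56.4.
Cumulative frequencies: 23, 44, 46, 74, 86, 116, 141.
Observation 56.4 falls in the class 75 – <100.
L = 75, CF = 46, f = 28, h = 25.
P40 = 75 + ((56.4 − 46)/28)·25 = 75 + 9.28571 = 84.2857.

84.29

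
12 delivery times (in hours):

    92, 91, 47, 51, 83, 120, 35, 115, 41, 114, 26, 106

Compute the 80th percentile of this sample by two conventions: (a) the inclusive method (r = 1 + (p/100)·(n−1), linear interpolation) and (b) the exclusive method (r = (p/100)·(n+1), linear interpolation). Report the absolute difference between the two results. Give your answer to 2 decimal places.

Sorted: 26, 35, 41, 47, 51, 83, 91, 92, 106, 114, 115, 120.
n = 12.
(a) r = 9.8; between ranks 9 (106) and 10 (114): 112.4.
(b) r = 10.4; between ranks 10 (114) and 11 (115): 114.4.
|112.4 − 114.4| = 2.

2.00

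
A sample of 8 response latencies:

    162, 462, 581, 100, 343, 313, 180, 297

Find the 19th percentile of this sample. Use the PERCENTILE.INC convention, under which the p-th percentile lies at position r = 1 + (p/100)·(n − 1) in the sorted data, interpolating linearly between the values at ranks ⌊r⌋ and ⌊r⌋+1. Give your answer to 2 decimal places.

167.94

Sorted: 100, 162, 180, 297, 313, 343, 462, 581.
n = 8.
r = 1 + (19/100)·(8 − 1) = 1 + 1.33 = 2.33.
Rank 2 is 162 and rank 3 is 180.
Interpolate: 162 + 0.33·(180 − 162) = 162 + 0.33·18 = 167.94.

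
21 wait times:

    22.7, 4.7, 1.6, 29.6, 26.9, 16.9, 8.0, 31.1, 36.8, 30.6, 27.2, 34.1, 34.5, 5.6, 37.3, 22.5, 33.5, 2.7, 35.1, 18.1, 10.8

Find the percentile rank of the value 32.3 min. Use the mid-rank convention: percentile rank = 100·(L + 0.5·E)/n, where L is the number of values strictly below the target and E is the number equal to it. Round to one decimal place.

71.4

Sorted: 1.6, 2.7, 4.7, 5.6, 8.0, 10.8, 16.9, 18.1, 22.5, 22.7, 26.9, 27.2, 29.6, 30.6, 31.1, 33.5, 34.1, 34.5, 35.1, 36.8, 37.3.
Count below 32.3: L = 15; count equal: E = 0; n = 21.
Percentile rank = 100·(15 + 0.5·0)/21 = 100·15/21 = 71.43.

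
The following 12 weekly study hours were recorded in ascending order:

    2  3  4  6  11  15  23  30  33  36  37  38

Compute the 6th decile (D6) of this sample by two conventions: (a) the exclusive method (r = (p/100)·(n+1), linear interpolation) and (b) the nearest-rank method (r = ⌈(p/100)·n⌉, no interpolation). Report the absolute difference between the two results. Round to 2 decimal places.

n = 12.
(a) r = 7.8; between ranks 7 (23) and 8 (30): 28.6.
(b) the nearest-rank method: rank 8 → 30.
|28.6 − 30| = 1.4.

1.40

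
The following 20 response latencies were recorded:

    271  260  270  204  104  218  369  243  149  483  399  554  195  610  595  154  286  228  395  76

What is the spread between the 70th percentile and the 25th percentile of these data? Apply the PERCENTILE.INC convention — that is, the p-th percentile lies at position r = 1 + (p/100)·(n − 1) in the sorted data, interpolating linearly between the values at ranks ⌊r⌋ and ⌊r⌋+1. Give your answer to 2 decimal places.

Sorted: 76, 104, 149, 154, 195, 204, 218, 228, 243, 260, 270, 271, 286, 369, 395, 399, 483, 554, 595, 610.
n = 20.
P25: r = 5.75; ranks 5–6 are 195, 204; interpolating gives 201.75.
P70: r = 14.3; ranks 14–15 are 369, 395; interpolating gives 376.8.
Difference: 376.8 − 201.75 = 175.05.

175.05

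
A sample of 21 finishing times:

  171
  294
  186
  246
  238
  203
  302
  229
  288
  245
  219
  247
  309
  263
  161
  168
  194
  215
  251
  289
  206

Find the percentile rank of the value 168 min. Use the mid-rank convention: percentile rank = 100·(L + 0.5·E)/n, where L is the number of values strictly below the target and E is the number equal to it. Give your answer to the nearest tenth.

7.1

Sorted: 161, 168, 171, 186, 194, 203, 206, 215, 219, 229, 238, 245, 246, 247, 251, 263, 288, 289, 294, 302, 309.
Count below 168: L = 1; count equal: E = 1; n = 21.
Percentile rank = 100·(1 + 0.5·1)/21 = 100·1.5/21 = 7.143.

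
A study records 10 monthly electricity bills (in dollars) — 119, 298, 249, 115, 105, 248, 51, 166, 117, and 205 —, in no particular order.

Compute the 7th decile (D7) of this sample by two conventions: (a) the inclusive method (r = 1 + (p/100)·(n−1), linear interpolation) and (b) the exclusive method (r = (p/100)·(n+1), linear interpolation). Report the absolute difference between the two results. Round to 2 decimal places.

17.20

Sorted: 51, 105, 115, 117, 119, 166, 205, 248, 249, 298.
n = 10.
(a) r = 7.3; between ranks 7 (205) and 8 (248): 217.9.
(b) r = 7.7; between ranks 7 (205) and 8 (248): 235.1.
|217.9 − 235.1| = 17.2.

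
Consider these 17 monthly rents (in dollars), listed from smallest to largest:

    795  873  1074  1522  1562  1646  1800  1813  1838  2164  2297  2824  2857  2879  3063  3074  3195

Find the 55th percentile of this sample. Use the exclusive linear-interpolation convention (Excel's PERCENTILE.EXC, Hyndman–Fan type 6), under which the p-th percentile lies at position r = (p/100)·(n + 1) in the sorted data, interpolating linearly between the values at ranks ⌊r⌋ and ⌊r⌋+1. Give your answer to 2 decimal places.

n = 17.
r = (55/100)·(17 + 1) = 9.9.
Rank 9 is 1838 and rank 10 is 2164.
Interpolate: 1838 + 0.9·(2164 − 1838) = 1838 + 0.9·326 = 2131.4.

2131.40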